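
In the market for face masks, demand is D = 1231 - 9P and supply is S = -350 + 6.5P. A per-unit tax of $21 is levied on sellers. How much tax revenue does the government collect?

Pre-tax equilibrium: P* = 102, Q* = 313.
Tax on sellers shifts supply to S = -350 + 6.5(P − 21) = -486.5 + 6.5P.
1231 - 9P = -486.5 + 6.5P gives buyer price Pb = 3435/31; sellers receive Ps = 3435/31 − 21 = 2784/31.
New quantity: Q = 1231 − 9(3435/31) = 7246/31.
Revenue = 21 × 7246/31 = 152166/31.

Tax revenue = 152166/31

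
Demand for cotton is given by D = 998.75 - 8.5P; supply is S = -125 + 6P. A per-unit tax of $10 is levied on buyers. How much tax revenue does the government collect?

Pre-tax equilibrium: P* = 77.5, Q* = 340.
Tax on buyers shifts demand to D = 998.75 − 8.5(P + 10) = 913.75 - 8.5P.
913.75 - 8.5P = -125 + 6P gives seller price Ps = 4155/58; buyers pay Pb = 4155/58 + 10 = 4735/58.
New quantity: Q = 998.75 − 8.5(4735/58) = 8840/29.
Revenue = 10 × 8840/29 = 88400/29.

Tax revenue = 88400/29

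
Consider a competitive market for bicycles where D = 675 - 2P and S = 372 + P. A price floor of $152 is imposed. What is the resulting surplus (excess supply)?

Surplus = 153

Equilibrium price would be P* = 101, so the floor at 152 binds.
At P = 152: D = 371, S = 524.
Surplus = 524 − 371 = 153.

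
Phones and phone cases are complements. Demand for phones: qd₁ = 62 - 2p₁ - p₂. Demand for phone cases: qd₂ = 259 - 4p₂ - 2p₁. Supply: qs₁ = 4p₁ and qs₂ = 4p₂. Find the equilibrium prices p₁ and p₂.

Market 1: 62 - 2p₁ - p₂ = 4p₁ → 6p₁ + p₂ = 62.
Market 2: 8p₂ + 2p₁ = 259.
Eliminating p₂: 8×(1) − 1×(2) gives 46p₁ = 237, so p₁ = 237/46.
Back-substitute into (2): p₂ = (259 − 2×237/46) / 8 = 715/23.

p₁ = 237/46, p₂ = 715/23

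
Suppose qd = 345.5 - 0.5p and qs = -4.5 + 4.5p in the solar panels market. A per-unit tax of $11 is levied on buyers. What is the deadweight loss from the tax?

Pre-tax equilibrium: p* = 70, q* = 310.5.
Tax on buyers shifts demand to qd = 345.5 − 0.5(p + 11) = 340 - 0.5p.
340 - 0.5p = -4.5 + 4.5p gives seller price ps = 68.9; buyers pay pb = 68.9 + 11 = 79.9.
New quantity: q = 345.5 − 0.5(79.9) = 305.55.
DWL = ½ × 11 × (310.5 − 305.55) = 27.225.

Deadweight loss = 27.225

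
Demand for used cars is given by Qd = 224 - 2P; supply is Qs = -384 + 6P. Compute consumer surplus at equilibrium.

Equilibrium: 224 - 2P = -384 + 6P gives P* = 76, Q* = 72.
Demand choke price (Qd = 0): P = 112.
CS = ½(112 − 76)(72) = 1296.

Consumer surplus = 1296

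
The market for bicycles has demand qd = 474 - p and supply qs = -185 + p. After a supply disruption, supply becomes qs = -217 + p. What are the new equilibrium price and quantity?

Original equilibrium: p* = 329.5, q* = 144.5.
New equilibrium: 474 - p = -217 + p, so 691 = 2p and p' = 345.5; q' = 474 − 1(345.5) = 128.5.

p' = 345.5, q' = 128.5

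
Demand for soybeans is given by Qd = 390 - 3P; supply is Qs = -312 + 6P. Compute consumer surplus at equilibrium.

Consumer surplus = 4056

Equilibrium: 390 - 3P = -312 + 6P gives P* = 78, Q* = 156.
Demand choke price (Qd = 0): P = 130.
CS = ½(130 − 78)(156) = 4056.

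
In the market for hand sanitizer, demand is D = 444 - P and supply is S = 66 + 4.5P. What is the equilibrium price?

Set D = S: 444 - P = 66 + 4.5P.
378 = 5.5P, so P* = 756/11.
Q* = 444 − 1(756/11) = 4128/11.

P* = 756/11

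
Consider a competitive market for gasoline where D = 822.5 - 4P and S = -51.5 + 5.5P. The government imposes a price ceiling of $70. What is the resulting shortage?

Shortage = 209

Equilibrium price would be P* = 92, so the ceiling at 70 binds.
At P = 70: D = 822.5 − 4(70) = 542.5, S = -51.5 + 5.5(70) = 333.5.
Shortage = 542.5 − 333.5 = 209.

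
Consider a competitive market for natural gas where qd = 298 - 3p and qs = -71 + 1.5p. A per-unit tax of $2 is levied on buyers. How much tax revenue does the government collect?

Tax revenue = 100

Pre-tax equilibrium: p* = 82, q* = 52.
Tax on buyers shifts demand to qd = 298 − 3(p + 2) = 292 - 3p.
292 - 3p = -71 + 1.5p gives seller price ps = 242/3; buyers pay pb = 242/3 + 2 = 248/3.
New quantity: q = 298 − 3(248/3) = 50.
Revenue = 2 × 50 = 100.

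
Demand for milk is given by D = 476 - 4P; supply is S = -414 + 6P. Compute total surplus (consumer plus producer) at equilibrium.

Equilibrium: 476 - 4P = -414 + 6P gives P* = 89, Q* = 120.
Demand choke price: P = 119; supply starts at P = 69.
CS = ½(119 − 89)(120) = 1800; PS = ½(89 − 69)(120) = 1200.

Total surplus = 3000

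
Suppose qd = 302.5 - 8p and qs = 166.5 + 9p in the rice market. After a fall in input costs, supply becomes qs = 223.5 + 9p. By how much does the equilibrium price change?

Original equilibrium: p* = 8, q* = 238.5.
New equilibrium: 302.5 - 8p = 223.5 + 9p, so 79 = 17p and p' = 79/17; q' = 302.5 − 8(79/17) = 9021/34.
Change in price: 79/17 − 8 = -57/17.

Δp = -57/17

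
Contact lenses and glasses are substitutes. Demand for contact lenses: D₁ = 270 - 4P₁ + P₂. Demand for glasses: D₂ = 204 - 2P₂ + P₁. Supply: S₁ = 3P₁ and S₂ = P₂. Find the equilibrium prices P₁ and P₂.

P₁ = 50.7, P₂ = 84.9

Market 1: 270 - 4P₁ + P₂ = 3P₁ → 7P₁ - P₂ = 270.
Market 2: 3P₂ - P₁ = 204.
Eliminating P₂: 3×(1) + 1×(2) gives 20P₁ = 1014, so P₁ = 50.7.
Back-substitute into (2): P₂ = (204 + 1×50.7) / 3 = 84.9.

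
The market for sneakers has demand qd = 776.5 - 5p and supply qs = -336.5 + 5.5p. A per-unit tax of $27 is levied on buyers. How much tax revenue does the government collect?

Pre-tax equilibrium: p* = 106, q* = 246.5.
Tax on buyers shifts demand to qd = 776.5 − 5(p + 27) = 641.5 - 5p.
641.5 - 5p = -336.5 + 5.5p gives seller price ps = 652/7; buyers pay pb = 652/7 + 27 = 841/7.
New quantity: q = 776.5 − 5(841/7) = 2461/14.
Revenue = 27 × 2461/14 = 66447/14.

Tax revenue = 66447/14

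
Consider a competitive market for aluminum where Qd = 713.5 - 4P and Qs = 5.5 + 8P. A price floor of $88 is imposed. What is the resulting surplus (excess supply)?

Equilibrium price would be P* = 59, so the floor at 88 binds.
At P = 88: Qd = 361.5, Qs = 709.5.
Surplus = 709.5 − 361.5 = 348.

Surplus = 348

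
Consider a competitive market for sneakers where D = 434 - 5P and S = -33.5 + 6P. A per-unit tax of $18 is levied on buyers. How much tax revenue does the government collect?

Pre-tax equilibrium: P* = 42.5, Q* = 221.5.
Tax on buyers shifts demand to D = 434 − 5(P + 18) = 344 - 5P.
344 - 5P = -33.5 + 6P gives seller price Ps = 755/22; buyers pay Pb = 755/22 + 18 = 1151/22.
New quantity: Q = 434 − 5(1151/22) = 3793/22.
Revenue = 18 × 3793/22 = 34137/11.

Tax revenue = 34137/11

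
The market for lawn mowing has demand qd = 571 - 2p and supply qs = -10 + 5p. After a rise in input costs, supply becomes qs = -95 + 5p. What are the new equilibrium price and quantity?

Original equilibrium: p* = 83, q* = 405.
New equilibrium: 571 - 2p = -95 + 5p, so 666 = 7p and p' = 666/7; q' = 571 − 2(666/7) = 2665/7.

p' = 666/7, q' = 2665/7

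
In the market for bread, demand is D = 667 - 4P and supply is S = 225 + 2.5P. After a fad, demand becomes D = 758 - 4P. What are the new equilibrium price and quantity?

Original equilibrium: P* = 68, Q* = 395.
New equilibrium: 758 - 4P = 225 + 2.5P, so 533 = 6.5P and P' = 82; Q' = 758 − 4(82) = 430.

P' = 82, Q' = 430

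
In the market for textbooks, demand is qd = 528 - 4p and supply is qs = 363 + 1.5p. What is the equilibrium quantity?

Set qd = qs: 528 - 4p = 363 + 1.5p.
165 = 5.5p, so p* = 30.
q* = 528 − 4(30) = 408.

q* = 408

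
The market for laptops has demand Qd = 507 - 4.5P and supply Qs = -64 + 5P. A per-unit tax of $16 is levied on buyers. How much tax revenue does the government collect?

Tax revenue = 60384/19

Pre-tax equilibrium: P* = 1142/19, Q* = 4494/19.
Tax on buyers shifts demand to Qd = 507 − 4.5(P + 16) = 435 - 4.5P.
435 - 4.5P = -64 + 5P gives seller price Ps = 998/19; buyers pay Pb = 998/19 + 16 = 1302/19.
New quantity: Q = 507 − 4.5(1302/19) = 3774/19.
Revenue = 16 × 3774/19 = 60384/19.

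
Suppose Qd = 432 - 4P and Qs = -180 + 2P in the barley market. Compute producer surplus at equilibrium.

Producer surplus = 144

Equilibrium: 432 - 4P = -180 + 2P gives P* = 102, Q* = 24.
Supply starts at P = 90 (where Qs = 0).
PS = ½(102 − 90)(24) = 144.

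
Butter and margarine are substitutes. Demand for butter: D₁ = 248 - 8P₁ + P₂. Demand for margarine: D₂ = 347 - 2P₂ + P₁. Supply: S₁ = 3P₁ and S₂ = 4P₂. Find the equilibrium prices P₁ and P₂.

Market 1: 248 - 8P₁ + P₂ = 3P₁ → 11P₁ - P₂ = 248.
Market 2: 6P₂ - P₁ = 347.
Eliminating P₂: 6×(1) + 1×(2) gives 65P₁ = 1835, so P₁ = 367/13.
Back-substitute into (2): P₂ = (347 + 1×367/13) / 6 = 813/13.

P₁ = 367/13, P₂ = 813/13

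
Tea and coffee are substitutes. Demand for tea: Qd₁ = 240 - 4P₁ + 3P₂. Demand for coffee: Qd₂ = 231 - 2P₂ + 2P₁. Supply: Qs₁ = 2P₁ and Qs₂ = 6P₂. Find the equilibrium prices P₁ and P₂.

Market 1: 240 - 4P₁ + 3P₂ = 2P₁ → 6P₁ - 3P₂ = 240.
Market 2: 8P₂ - 2P₁ = 231.
Eliminating P₂: 8×(1) + 3×(2) gives 42P₁ = 2613, so P₁ = 871/14.
Back-substitute into (2): P₂ = (231 + 2×871/14) / 8 = 311/7.

P₁ = 871/14, P₂ = 311/7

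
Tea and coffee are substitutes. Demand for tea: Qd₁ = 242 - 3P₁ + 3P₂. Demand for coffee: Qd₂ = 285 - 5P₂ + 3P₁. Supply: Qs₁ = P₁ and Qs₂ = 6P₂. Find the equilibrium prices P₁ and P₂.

Market 1: 242 - 3P₁ + 3P₂ = P₁ → 4P₁ - 3P₂ = 242.
Market 2: 11P₂ - 3P₁ = 285.
Eliminating P₂: 11×(1) + 3×(2) gives 35P₁ = 3517, so P₁ = 3517/35.
Back-substitute into (2): P₂ = (285 + 3×3517/35) / 11 = 1866/35.

P₁ = 3517/35, P₂ = 1866/35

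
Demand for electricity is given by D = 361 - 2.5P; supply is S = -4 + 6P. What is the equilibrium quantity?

Set D = S: 361 - 2.5P = -4 + 6P.
365 = 8.5P, so P* = 730/17.
Q* = 361 − 2.5(730/17) = 4312/17.

Q* = 4312/17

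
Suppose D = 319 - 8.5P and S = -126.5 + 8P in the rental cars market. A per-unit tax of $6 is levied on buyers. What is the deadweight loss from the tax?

Deadweight loss = 816/11

Pre-tax equilibrium: P* = 27, Q* = 89.5.
Tax on buyers shifts demand to D = 319 − 8.5(P + 6) = 268 - 8.5P.
268 - 8.5P = -126.5 + 8P gives seller price Ps = 263/11; buyers pay Pb = 263/11 + 6 = 329/11.
New quantity: Q = 319 − 8.5(329/11) = 1425/22.
DWL = ½ × 6 × (89.5 − 1425/22) = 816/11.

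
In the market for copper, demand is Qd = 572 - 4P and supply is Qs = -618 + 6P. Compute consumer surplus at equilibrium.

Equilibrium: 572 - 4P = -618 + 6P gives P* = 119, Q* = 96.
Demand choke price (Qd = 0): P = 143.
CS = ½(143 − 119)(96) = 1152.

Consumer surplus = 1152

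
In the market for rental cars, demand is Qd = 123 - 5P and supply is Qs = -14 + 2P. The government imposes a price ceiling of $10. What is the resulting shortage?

Equilibrium price would be P* = 137/7, so the ceiling at 10 binds.
At P = 10: Qd = 123 − 5(10) = 73, Qs = -14 + 2(10) = 6.
Shortage = 73 − 6 = 67.

Shortage = 67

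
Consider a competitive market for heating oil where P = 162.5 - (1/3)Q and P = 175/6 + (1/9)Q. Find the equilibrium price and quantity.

P* = 62.5, Q* = 300

Set the two price expressions equal: 162.5 - (1/3)Q = 175/6 + (1/9)Q.
400/3 = (4/9)Q, so Q* = 300.
P* = 162.5 − (1/3)(300) = 62.5.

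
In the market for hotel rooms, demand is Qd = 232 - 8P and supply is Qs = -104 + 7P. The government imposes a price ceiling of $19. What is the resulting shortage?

Shortage = 51

Equilibrium price would be P* = 22.4, so the ceiling at 19 binds.
At P = 19: Qd = 232 − 8(19) = 80, Qs = -104 + 7(19) = 29.
Shortage = 80 − 29 = 51.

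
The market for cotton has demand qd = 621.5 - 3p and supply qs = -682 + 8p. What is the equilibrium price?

Set qd = qs: 621.5 - 3p = -682 + 8p.
1303.5 = 11p, so p* = 118.5.
q* = 621.5 − 3(118.5) = 266.

p* = 118.5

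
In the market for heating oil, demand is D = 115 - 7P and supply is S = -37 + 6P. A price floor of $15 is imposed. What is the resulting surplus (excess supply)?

Equilibrium price would be P* = 152/13, so the floor at 15 binds.
At P = 15: D = 10, S = 53.
Surplus = 53 − 10 = 43.

Surplus = 43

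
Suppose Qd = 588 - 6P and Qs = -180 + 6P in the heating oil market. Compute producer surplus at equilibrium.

Producer surplus = 3468

Equilibrium: 588 - 6P = -180 + 6P gives P* = 64, Q* = 204.
Supply starts at P = 30 (where Qs = 0).
PS = ½(64 − 30)(204) = 3468.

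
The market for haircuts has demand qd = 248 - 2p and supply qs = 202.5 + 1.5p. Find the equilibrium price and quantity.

p* = 13, q* = 222

Set qd = qs: 248 - 2p = 202.5 + 1.5p.
45.5 = 3.5p, so p* = 13.
q* = 248 − 2(13) = 222.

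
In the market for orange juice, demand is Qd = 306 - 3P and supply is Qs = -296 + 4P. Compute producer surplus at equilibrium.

Producer surplus = 288

Equilibrium: 306 - 3P = -296 + 4P gives P* = 86, Q* = 48.
Supply starts at P = 74 (where Qs = 0).
PS = ½(86 − 74)(48) = 288.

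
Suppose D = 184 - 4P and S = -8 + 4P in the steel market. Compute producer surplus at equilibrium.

Equilibrium: 184 - 4P = -8 + 4P gives P* = 24, Q* = 88.
Supply starts at P = 2 (where S = 0).
PS = ½(24 − 2)(88) = 968.

Producer surplus = 968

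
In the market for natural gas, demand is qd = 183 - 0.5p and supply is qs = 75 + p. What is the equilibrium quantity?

Set qd = qs: 183 - 0.5p = 75 + p.
108 = 1.5p, so p* = 72.
q* = 183 − 0.5(72) = 147.

q* = 147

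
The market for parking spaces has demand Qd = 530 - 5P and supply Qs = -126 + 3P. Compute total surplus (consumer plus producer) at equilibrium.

Total surplus = 3840

Equilibrium: 530 - 5P = -126 + 3P gives P* = 82, Q* = 120.
Demand choke price: P = 106; supply starts at P = 42.
CS = ½(106 − 82)(120) = 1440; PS = ½(82 − 42)(120) = 2400.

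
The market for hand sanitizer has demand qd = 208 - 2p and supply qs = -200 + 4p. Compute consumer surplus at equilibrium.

Equilibrium: 208 - 2p = -200 + 4p gives p* = 68, q* = 72.
Demand choke price (qd = 0): p = 104.
CS = ½(104 − 68)(72) = 1296.

Consumer surplus = 1296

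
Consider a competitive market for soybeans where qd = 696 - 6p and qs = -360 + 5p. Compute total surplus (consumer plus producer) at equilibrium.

Equilibrium: 696 - 6p = -360 + 5p gives p* = 96, q* = 120.
Demand choke price: p = 116; supply starts at p = 72.
CS = ½(116 − 96)(120) = 1200; PS = ½(96 − 72)(120) = 1440.

Total surplus = 2640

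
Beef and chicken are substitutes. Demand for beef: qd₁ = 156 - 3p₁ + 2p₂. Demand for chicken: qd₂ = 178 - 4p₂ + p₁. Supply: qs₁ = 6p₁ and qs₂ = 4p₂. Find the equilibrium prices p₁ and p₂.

Market 1: 156 - 3p₁ + 2p₂ = 6p₁ → 9p₁ - 2p₂ = 156.
Market 2: 8p₂ - p₁ = 178.
Eliminating p₂: 8×(1) + 2×(2) gives 70p₁ = 1604, so p₁ = 802/35.
Back-substitute into (2): p₂ = (178 + 1×802/35) / 8 = 879/35.

p₁ = 802/35, p₂ = 879/35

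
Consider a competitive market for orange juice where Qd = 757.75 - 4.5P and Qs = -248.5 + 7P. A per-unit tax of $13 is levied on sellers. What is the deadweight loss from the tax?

Pre-tax equilibrium: P* = 87.5, Q* = 364.
Tax on sellers shifts supply to Qs = -248.5 + 7(P − 13) = -339.5 + 7P.
757.75 - 4.5P = -339.5 + 7P gives buyer price Pb = 4389/46; sellers receive Ps = 4389/46 − 13 = 3791/46.
New quantity: Q = 757.75 − 4.5(4389/46) = 7553/23.
DWL = ½ × 13 × (364 − 7553/23) = 10647/46.

Deadweight loss = 10647/46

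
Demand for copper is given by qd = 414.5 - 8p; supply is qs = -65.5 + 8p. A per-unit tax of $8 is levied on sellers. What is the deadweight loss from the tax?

Deadweight loss = 128

Pre-tax equilibrium: p* = 30, q* = 174.5.
Tax on sellers shifts supply to qs = -65.5 + 8(p − 8) = -129.5 + 8p.
414.5 - 8p = -129.5 + 8p gives buyer price pb = 34; sellers receive ps = 34 − 8 = 26.
New quantity: q = 414.5 − 8(34) = 142.5.
DWL = ½ × 8 × (174.5 − 142.5) = 128.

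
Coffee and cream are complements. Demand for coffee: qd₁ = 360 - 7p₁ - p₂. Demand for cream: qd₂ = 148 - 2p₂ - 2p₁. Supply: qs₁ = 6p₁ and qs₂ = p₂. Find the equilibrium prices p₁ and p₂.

Market 1: 360 - 7p₁ - p₂ = 6p₁ → 13p₁ + p₂ = 360.
Market 2: 3p₂ + 2p₁ = 148.
Eliminating p₂: 3×(1) − 1×(2) gives 37p₁ = 932, so p₁ = 932/37.
Back-substitute into (2): p₂ = (148 − 2×932/37) / 3 = 1204/37.

p₁ = 932/37, p₂ = 1204/37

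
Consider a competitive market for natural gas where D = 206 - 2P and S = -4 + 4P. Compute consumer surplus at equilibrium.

Consumer surplus = 4624

Equilibrium: 206 - 2P = -4 + 4P gives P* = 35, Q* = 136.
Demand choke price (D = 0): P = 103.
CS = ½(103 − 35)(136) = 4624.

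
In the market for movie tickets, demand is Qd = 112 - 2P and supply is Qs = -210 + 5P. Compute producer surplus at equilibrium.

Equilibrium: 112 - 2P = -210 + 5P gives P* = 46, Q* = 20.
Supply starts at P = 42 (where Qs = 0).
PS = ½(46 − 42)(20) = 40.

Producer surplus = 40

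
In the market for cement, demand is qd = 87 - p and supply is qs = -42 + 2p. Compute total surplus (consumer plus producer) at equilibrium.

Equilibrium: 87 - p = -42 + 2p gives p* = 43, q* = 44.
Demand choke price: p = 87; supply starts at p = 21.
CS = ½(87 − 43)(44) = 968; PS = ½(43 − 21)(44) = 484.

Total surplus = 1452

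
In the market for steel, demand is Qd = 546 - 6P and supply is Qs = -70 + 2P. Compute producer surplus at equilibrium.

Producer surplus = 1764

Equilibrium: 546 - 6P = -70 + 2P gives P* = 77, Q* = 84.
Supply starts at P = 35 (where Qs = 0).
PS = ½(77 − 35)(84) = 1764.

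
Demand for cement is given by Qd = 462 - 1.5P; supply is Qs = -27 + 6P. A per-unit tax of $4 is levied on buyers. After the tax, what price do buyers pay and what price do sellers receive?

Buyers pay $68.4, sellers receive $64.4

Pre-tax equilibrium: P* = 65.2, Q* = 364.2.
Tax on buyers shifts demand to Qd = 462 − 1.5(P + 4) = 456 - 1.5P.
456 - 1.5P = -27 + 6P gives seller price Ps = 64.4; buyers pay Pb = 64.4 + 4 = 68.4.
New quantity: Q = 462 − 1.5(68.4) = 359.4.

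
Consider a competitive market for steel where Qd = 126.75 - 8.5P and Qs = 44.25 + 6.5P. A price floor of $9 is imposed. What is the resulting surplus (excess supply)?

Equilibrium price would be P* = 5.5, so the floor at 9 binds.
At P = 9: Qd = 50.25, Qs = 102.75.
Surplus = 102.75 − 50.25 = 52.5.

Surplus = 52.5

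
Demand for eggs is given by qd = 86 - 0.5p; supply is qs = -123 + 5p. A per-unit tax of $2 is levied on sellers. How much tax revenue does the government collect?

Pre-tax equilibrium: p* = 38, q* = 67.
Tax on sellers shifts supply to qs = -123 + 5(p − 2) = -133 + 5p.
86 - 0.5p = -133 + 5p gives buyer price pb = 438/11; sellers receive ps = 438/11 − 2 = 416/11.
New quantity: q = 86 − 0.5(438/11) = 727/11.
Revenue = 2 × 727/11 = 1454/11.

Tax revenue = 1454/11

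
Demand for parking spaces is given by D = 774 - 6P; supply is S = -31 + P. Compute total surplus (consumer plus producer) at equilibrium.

Equilibrium: 774 - 6P = -31 + P gives P* = 115, Q* = 84.
Demand choke price: P = 129; supply starts at P = 31.
CS = ½(129 − 115)(84) = 588; PS = ½(115 − 31)(84) = 3528.

Total surplus = 4116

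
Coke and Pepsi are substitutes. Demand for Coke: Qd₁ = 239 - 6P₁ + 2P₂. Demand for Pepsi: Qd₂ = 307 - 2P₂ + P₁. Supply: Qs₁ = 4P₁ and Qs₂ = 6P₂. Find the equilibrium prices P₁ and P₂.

Market 1: 239 - 6P₁ + 2P₂ = 4P₁ → 10P₁ - 2P₂ = 239.
Market 2: 8P₂ - P₁ = 307.
Eliminating P₂: 8×(1) + 2×(2) gives 78P₁ = 2526, so P₁ = 421/13.
Back-substitute into (2): P₂ = (307 + 1×421/13) / 8 = 1103/26.

P₁ = 421/13, P₂ = 1103/26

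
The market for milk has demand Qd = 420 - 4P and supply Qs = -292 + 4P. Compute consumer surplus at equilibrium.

Equilibrium: 420 - 4P = -292 + 4P gives P* = 89, Q* = 64.
Demand choke price (Qd = 0): P = 105.
CS = ½(105 − 89)(64) = 512.

Consumer surplus = 512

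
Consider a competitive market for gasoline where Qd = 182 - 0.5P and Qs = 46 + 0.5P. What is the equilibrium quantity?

Set Qd = Qs: 182 - 0.5P = 46 + 0.5P.
136 = P, so P* = 136.
Q* = 182 − 0.5(136) = 114.

Q* = 114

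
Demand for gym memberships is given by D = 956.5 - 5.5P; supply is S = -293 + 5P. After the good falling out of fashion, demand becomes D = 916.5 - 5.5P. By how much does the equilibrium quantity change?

Original equilibrium: P* = 119, Q* = 302.
New equilibrium: 916.5 - 5.5P = -293 + 5P, so 1209.5 = 10.5P and P' = 2419/21; Q' = 916.5 − 5.5(2419/21) = 5942/21.
Change in quantity: 5942/21 − 302 = -400/21.

ΔQ = -400/21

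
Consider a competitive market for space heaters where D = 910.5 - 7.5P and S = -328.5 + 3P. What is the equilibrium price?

P* = 118

Set D = S: 910.5 - 7.5P = -328.5 + 3P.
1239 = 10.5P, so P* = 118.
Q* = 910.5 − 7.5(118) = 25.5.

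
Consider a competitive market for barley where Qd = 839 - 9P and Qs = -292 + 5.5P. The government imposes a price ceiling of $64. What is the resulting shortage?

Shortage = 203

Equilibrium price would be P* = 78, so the ceiling at 64 binds.
At P = 64: Qd = 839 − 9(64) = 263, Qs = -292 + 5.5(64) = 60.
Shortage = 263 − 60 = 203.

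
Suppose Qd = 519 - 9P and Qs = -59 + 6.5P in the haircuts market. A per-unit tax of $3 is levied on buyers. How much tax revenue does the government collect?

Pre-tax equilibrium: P* = 1156/31, Q* = 5685/31.
Tax on buyers shifts demand to Qd = 519 − 9(P + 3) = 492 - 9P.
492 - 9P = -59 + 6.5P gives seller price Ps = 1102/31; buyers pay Pb = 1102/31 + 3 = 1195/31.
New quantity: Q = 519 − 9(1195/31) = 5334/31.
Revenue = 3 × 5334/31 = 16002/31.

Tax revenue = 16002/31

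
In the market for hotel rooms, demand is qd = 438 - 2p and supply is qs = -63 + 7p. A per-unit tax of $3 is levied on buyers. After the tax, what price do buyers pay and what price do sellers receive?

Buyers pay $58, sellers receive $55

Pre-tax equilibrium: p* = 167/3, q* = 980/3.
Tax on buyers shifts demand to qd = 438 − 2(p + 3) = 432 - 2p.
432 - 2p = -63 + 7p gives seller price ps = 55; buyers pay pb = 55 + 3 = 58.
New quantity: q = 438 − 2(58) = 322.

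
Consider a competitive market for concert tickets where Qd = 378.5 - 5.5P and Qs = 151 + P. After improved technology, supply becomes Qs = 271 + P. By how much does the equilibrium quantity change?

Original equilibrium: P* = 35, Q* = 186.
New equilibrium: 378.5 - 5.5P = 271 + P, so 107.5 = 6.5P and P' = 215/13; Q' = 378.5 − 5.5(215/13) = 3738/13.
Change in quantity: 3738/13 − 186 = 1320/13.

ΔQ = 1320/13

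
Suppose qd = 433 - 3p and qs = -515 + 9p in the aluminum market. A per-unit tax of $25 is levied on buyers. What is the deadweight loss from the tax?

Pre-tax equilibrium: p* = 79, q* = 196.
Tax on buyers shifts demand to qd = 433 − 3(p + 25) = 358 - 3p.
358 - 3p = -515 + 9p gives seller price ps = 72.75; buyers pay pb = 72.75 + 25 = 97.75.
New quantity: q = 433 − 3(97.75) = 139.75.
DWL = ½ × 25 × (196 − 139.75) = 703.125.

Deadweight loss = 703.125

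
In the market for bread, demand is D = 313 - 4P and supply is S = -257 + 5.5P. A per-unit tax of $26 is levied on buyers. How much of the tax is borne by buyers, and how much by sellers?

Pre-tax equilibrium: P* = 60, Q* = 73.
Tax on buyers shifts demand to D = 313 − 4(P + 26) = 209 - 4P.
209 - 4P = -257 + 5.5P gives seller price Ps = 932/19; buyers pay Pb = 932/19 + 26 = 1426/19.
New quantity: Q = 313 − 4(1426/19) = 243/19.
Buyer burden = 1426/19 − 60 = 286/19; seller burden = 60 − 932/19 = 208/19.

Buyers bear 286/19, sellers bear 208/19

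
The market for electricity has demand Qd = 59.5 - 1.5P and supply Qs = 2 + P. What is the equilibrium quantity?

Set Qd = Qs: 59.5 - 1.5P = 2 + P.
57.5 = 2.5P, so P* = 23.
Q* = 59.5 − 1.5(23) = 25.

Q* = 25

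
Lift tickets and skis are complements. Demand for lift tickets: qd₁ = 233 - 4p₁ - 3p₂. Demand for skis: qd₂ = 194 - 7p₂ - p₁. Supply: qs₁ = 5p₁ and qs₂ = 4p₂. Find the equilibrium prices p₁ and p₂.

Market 1: 233 - 4p₁ - 3p₂ = 5p₁ → 9p₁ + 3p₂ = 233.
Market 2: 11p₂ + p₁ = 194.
Eliminating p₂: 11×(1) − 3×(2) gives 96p₁ = 1981, so p₁ = 1981/96.
Back-substitute into (2): p₂ = (194 − 1×1981/96) / 11 = 1513/96.

p₁ = 1981/96, p₂ = 1513/96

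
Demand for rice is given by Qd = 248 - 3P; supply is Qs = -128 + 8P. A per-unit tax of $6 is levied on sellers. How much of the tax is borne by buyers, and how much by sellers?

Buyers bear 48/11, sellers bear 18/11

Pre-tax equilibrium: P* = 376/11, Q* = 1600/11.
Tax on sellers shifts supply to Qs = -128 + 8(P − 6) = -176 + 8P.
248 - 3P = -176 + 8P gives buyer price Pb = 424/11; sellers receive Ps = 424/11 − 6 = 358/11.
New quantity: Q = 248 − 3(424/11) = 1456/11.
Buyer burden = 424/11 − 376/11 = 48/11; seller burden = 376/11 − 358/11 = 18/11.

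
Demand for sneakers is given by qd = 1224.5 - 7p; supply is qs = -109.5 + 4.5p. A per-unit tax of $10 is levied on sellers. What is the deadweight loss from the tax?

Deadweight loss = 3150/23

Pre-tax equilibrium: p* = 116, q* = 412.5.
Tax on sellers shifts supply to qs = -109.5 + 4.5(p − 10) = -154.5 + 4.5p.
1224.5 - 7p = -154.5 + 4.5p gives buyer price pb = 2758/23; sellers receive ps = 2758/23 − 10 = 2528/23.
New quantity: q = 1224.5 − 7(2758/23) = 17715/46.
DWL = ½ × 10 × (412.5 − 17715/46) = 3150/23.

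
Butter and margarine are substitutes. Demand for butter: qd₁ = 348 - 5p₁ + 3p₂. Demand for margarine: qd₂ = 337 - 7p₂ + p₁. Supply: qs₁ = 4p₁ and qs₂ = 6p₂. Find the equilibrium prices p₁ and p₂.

Market 1: 348 - 5p₁ + 3p₂ = 4p₁ → 9p₁ - 3p₂ = 348.
Market 2: 13p₂ - p₁ = 337.
Eliminating p₂: 13×(1) + 3×(2) gives 114p₁ = 5535, so p₁ = 1845/38.
Back-substitute into (2): p₂ = (337 + 1×1845/38) / 13 = 1127/38.

p₁ = 1845/38, p₂ = 1127/38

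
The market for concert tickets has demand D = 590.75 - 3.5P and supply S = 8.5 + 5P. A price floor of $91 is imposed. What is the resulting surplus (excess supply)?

Surplus = 191.25

Equilibrium price would be P* = 68.5, so the floor at 91 binds.
At P = 91: D = 272.25, S = 463.5.
Surplus = 463.5 − 272.25 = 191.25.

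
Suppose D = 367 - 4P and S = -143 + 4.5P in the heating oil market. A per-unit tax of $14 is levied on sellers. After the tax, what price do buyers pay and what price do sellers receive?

Buyers pay 1146/17, sellers receive 908/17

Pre-tax equilibrium: P* = 60, Q* = 127.
Tax on sellers shifts supply to S = -143 + 4.5(P − 14) = -206 + 4.5P.
367 - 4P = -206 + 4.5P gives buyer price Pb = 1146/17; sellers receive Ps = 1146/17 − 14 = 908/17.
New quantity: Q = 367 − 4(1146/17) = 1655/17.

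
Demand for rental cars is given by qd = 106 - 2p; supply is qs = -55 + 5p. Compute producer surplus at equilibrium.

Equilibrium: 106 - 2p = -55 + 5p gives p* = 23, q* = 60.
Supply starts at p = 11 (where qs = 0).
PS = ½(23 − 11)(60) = 360.

Producer surplus = 360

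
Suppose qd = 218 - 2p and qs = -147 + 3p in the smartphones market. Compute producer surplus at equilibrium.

Producer surplus = 864

Equilibrium: 218 - 2p = -147 + 3p gives p* = 73, q* = 72.
Supply starts at p = 49 (where qs = 0).
PS = ½(73 − 49)(72) = 864.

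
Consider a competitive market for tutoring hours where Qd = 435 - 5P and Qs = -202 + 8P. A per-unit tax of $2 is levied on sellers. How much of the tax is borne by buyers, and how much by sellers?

Pre-tax equilibrium: P* = 49, Q* = 190.
Tax on sellers shifts supply to Qs = -202 + 8(P − 2) = -218 + 8P.
435 - 5P = -218 + 8P gives buyer price Pb = 653/13; sellers receive Ps = 653/13 − 2 = 627/13.
New quantity: Q = 435 − 5(653/13) = 2390/13.
Buyer burden = 653/13 − 49 = 16/13; seller burden = 49 − 627/13 = 10/13.

Buyers bear 16/13, sellers bear 10/13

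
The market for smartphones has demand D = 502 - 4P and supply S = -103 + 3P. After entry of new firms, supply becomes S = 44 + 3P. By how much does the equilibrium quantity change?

ΔQ = 84

Original equilibrium: P* = 605/7, Q* = 1094/7.
New equilibrium: 502 - 4P = 44 + 3P, so 458 = 7P and P' = 458/7; Q' = 502 − 4(458/7) = 1682/7.
Change in quantity: 1682/7 − 1094/7 = 84.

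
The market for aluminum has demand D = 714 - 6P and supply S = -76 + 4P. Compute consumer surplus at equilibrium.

Consumer surplus = 4800

Equilibrium: 714 - 6P = -76 + 4P gives P* = 79, Q* = 240.
Demand choke price (D = 0): P = 119.
CS = ½(119 − 79)(240) = 4800.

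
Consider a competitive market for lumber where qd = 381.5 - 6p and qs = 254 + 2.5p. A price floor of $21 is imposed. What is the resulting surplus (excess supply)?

Surplus = 51

Equilibrium price would be p* = 15, so the floor at 21 binds.
At p = 21: qd = 255.5, qs = 306.5.
Surplus = 306.5 − 255.5 = 51.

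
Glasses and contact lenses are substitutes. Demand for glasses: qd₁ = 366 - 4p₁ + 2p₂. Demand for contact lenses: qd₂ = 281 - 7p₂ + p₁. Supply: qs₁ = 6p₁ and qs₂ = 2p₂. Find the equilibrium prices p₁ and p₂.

p₁ = 482/11, p₂ = 397/11

Market 1: 366 - 4p₁ + 2p₂ = 6p₁ → 10p₁ - 2p₂ = 366.
Market 2: 9p₂ - p₁ = 281.
Eliminating p₂: 9×(1) + 2×(2) gives 88p₁ = 3856, so p₁ = 482/11.
Back-substitute into (2): p₂ = (281 + 1×482/11) / 9 = 397/11.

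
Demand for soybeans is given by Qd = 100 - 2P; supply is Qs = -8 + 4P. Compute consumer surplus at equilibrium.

Consumer surplus = 1024

Equilibrium: 100 - 2P = -8 + 4P gives P* = 18, Q* = 64.
Demand choke price (Qd = 0): P = 50.
CS = ½(50 − 18)(64) = 1024.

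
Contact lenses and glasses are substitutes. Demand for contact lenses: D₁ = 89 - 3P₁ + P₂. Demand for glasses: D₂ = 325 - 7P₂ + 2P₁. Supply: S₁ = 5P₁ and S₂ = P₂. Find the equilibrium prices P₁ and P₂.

Market 1: 89 - 3P₁ + P₂ = 5P₁ → 8P₁ - P₂ = 89.
Market 2: 8P₂ - 2P₁ = 325.
Eliminating P₂: 8×(1) + 1×(2) gives 62P₁ = 1037, so P₁ = 1037/62.
Back-substitute into (2): P₂ = (325 + 2×1037/62) / 8 = 1389/31.

P₁ = 1037/62, P₂ = 1389/31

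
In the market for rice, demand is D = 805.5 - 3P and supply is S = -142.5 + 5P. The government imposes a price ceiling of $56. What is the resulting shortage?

Equilibrium price would be P* = 118.5, so the ceiling at 56 binds.
At P = 56: D = 805.5 − 3(56) = 637.5, S = -142.5 + 5(56) = 137.5.
Shortage = 637.5 − 137.5 = 500.

Shortage = 500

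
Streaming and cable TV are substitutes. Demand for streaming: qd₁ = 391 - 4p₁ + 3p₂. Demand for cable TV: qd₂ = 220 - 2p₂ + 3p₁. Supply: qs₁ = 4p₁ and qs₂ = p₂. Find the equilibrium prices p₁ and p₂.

p₁ = 122.2, p₂ = 2933/15

Market 1: 391 - 4p₁ + 3p₂ = 4p₁ → 8p₁ - 3p₂ = 391.
Market 2: 3p₂ - 3p₁ = 220.
Eliminating p₂: 3×(1) + 3×(2) gives 15p₁ = 1833, so p₁ = 122.2.
Back-substitute into (2): p₂ = (220 + 3×122.2) / 3 = 2933/15.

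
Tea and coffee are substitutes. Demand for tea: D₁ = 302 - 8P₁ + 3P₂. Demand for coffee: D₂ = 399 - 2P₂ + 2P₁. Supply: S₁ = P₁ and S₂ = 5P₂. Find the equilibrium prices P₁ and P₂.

P₁ = 3311/57, P₂ = 4195/57

Market 1: 302 - 8P₁ + 3P₂ = P₁ → 9P₁ - 3P₂ = 302.
Market 2: 7P₂ - 2P₁ = 399.
Eliminating P₂: 7×(1) + 3×(2) gives 57P₁ = 3311, so P₁ = 3311/57.
Back-substitute into (2): P₂ = (399 + 2×3311/57) / 7 = 4195/57.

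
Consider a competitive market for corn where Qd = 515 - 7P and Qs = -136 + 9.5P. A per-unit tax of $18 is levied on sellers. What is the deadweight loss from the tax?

Deadweight loss = 7182/11

Pre-tax equilibrium: P* = 434/11, Q* = 2627/11.
Tax on sellers shifts supply to Qs = -136 + 9.5(P − 18) = -307 + 9.5P.
515 - 7P = -307 + 9.5P gives buyer price Pb = 548/11; sellers receive Ps = 548/11 − 18 = 350/11.
New quantity: Q = 515 − 7(548/11) = 1829/11.
DWL = ½ × 18 × (2627/11 − 1829/11) = 7182/11.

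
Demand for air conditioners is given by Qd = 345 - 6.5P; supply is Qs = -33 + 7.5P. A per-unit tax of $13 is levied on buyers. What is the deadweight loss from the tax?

Pre-tax equilibrium: P* = 27, Q* = 169.5.
Tax on buyers shifts demand to Qd = 345 − 6.5(P + 13) = 260.5 - 6.5P.
260.5 - 6.5P = -33 + 7.5P gives seller price Ps = 587/28; buyers pay Pb = 587/28 + 13 = 951/28.
New quantity: Q = 345 − 6.5(951/28) = 6957/56.
DWL = ½ × 13 × (169.5 − 6957/56) = 32955/112.

Deadweight loss = 32955/112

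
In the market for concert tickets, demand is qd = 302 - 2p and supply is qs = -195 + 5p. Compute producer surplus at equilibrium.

Equilibrium: 302 - 2p = -195 + 5p gives p* = 71, q* = 160.
Supply starts at p = 39 (where qs = 0).
PS = ½(71 − 39)(160) = 2560.

Producer surplus = 2560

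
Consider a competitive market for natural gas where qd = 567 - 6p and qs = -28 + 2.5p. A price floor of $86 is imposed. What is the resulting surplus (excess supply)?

Equilibrium price would be p* = 70, so the floor at 86 binds.
At p = 86: qd = 51, qs = 187.
Surplus = 187 − 51 = 136.

Surplus = 136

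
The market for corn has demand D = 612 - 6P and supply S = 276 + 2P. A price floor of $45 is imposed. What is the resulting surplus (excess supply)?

Surplus = 24

Equilibrium price would be P* = 42, so the floor at 45 binds.
At P = 45: D = 342, S = 366.
Surplus = 366 − 342 = 24.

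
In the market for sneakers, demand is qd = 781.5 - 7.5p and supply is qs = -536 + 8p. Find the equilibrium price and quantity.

Set qd = qs: 781.5 - 7.5p = -536 + 8p.
1317.5 = 15.5p, so p* = 85.
q* = 781.5 − 7.5(85) = 144.

p* = 85, q* = 144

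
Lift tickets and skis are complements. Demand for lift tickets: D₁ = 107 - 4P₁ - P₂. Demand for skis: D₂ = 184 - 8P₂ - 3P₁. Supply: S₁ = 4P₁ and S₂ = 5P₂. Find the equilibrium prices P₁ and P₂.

P₁ = 1207/101, P₂ = 1151/101

Market 1: 107 - 4P₁ - P₂ = 4P₁ → 8P₁ + P₂ = 107.
Market 2: 13P₂ + 3P₁ = 184.
Eliminating P₂: 13×(1) − 1×(2) gives 101P₁ = 1207, so P₁ = 1207/101.
Back-substitute into (2): P₂ = (184 − 3×1207/101) / 13 = 1151/101.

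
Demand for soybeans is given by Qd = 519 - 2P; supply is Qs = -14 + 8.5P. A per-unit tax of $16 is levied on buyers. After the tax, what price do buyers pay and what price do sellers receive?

Pre-tax equilibrium: P* = 1066/21, Q* = 8767/21.
Tax on buyers shifts demand to Qd = 519 − 2(P + 16) = 487 - 2P.
487 - 2P = -14 + 8.5P gives seller price Ps = 334/7; buyers pay Pb = 334/7 + 16 = 446/7.
New quantity: Q = 519 − 2(446/7) = 2741/7.

Buyers pay 446/7, sellers receive 334/7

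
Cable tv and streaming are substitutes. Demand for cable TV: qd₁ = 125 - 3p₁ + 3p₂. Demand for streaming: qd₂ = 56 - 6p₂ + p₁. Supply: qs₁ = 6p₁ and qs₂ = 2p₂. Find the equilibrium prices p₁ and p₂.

p₁ = 1168/69, p₂ = 629/69

Market 1: 125 - 3p₁ + 3p₂ = 6p₁ → 9p₁ - 3p₂ = 125.
Market 2: 8p₂ - p₁ = 56.
Eliminating p₂: 8×(1) + 3×(2) gives 69p₁ = 1168, so p₁ = 1168/69.
Back-substitute into (2): p₂ = (56 + 1×1168/69) / 8 = 629/69.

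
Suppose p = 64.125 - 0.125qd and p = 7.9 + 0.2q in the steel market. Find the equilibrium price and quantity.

Set the two price expressions equal: 64.125 - 0.125q = 7.9 + 0.2q.
56.225 = 0.325q, so q* = 173.
p* = 64.125 − (0.125)(173) = 42.5.

p* = 42.5, q* = 173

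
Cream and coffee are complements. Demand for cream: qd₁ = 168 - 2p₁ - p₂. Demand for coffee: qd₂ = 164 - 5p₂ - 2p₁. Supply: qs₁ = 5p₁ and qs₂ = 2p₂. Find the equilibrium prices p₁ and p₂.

Market 1: 168 - 2p₁ - p₂ = 5p₁ → 7p₁ + p₂ = 168.
Market 2: 7p₂ + 2p₁ = 164.
Eliminating p₂: 7×(1) − 1×(2) gives 47p₁ = 1012, so p₁ = 1012/47.
Back-substitute into (2): p₂ = (164 − 2×1012/47) / 7 = 812/47.

p₁ = 1012/47, p₂ = 812/47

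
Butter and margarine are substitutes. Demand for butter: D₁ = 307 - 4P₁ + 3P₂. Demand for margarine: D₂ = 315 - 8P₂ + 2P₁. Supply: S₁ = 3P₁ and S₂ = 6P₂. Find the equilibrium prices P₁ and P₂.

P₁ = 5243/92, P₂ = 2819/92

Market 1: 307 - 4P₁ + 3P₂ = 3P₁ → 7P₁ - 3P₂ = 307.
Market 2: 14P₂ - 2P₁ = 315.
Eliminating P₂: 14×(1) + 3×(2) gives 92P₁ = 5243, so P₁ = 5243/92.
Back-substitute into (2): P₂ = (315 + 2×5243/92) / 14 = 2819/92.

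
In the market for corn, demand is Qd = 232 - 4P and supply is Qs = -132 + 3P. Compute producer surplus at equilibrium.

Producer surplus = 96

Equilibrium: 232 - 4P = -132 + 3P gives P* = 52, Q* = 24.
Supply starts at P = 44 (where Qs = 0).
PS = ½(52 − 44)(24) = 96.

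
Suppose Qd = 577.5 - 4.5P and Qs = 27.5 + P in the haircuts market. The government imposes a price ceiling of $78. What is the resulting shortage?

Shortage = 121

Equilibrium price would be P* = 100, so the ceiling at 78 binds.
At P = 78: Qd = 577.5 − 4.5(78) = 226.5, Qs = 27.5 + 1(78) = 105.5.
Shortage = 226.5 − 105.5 = 121.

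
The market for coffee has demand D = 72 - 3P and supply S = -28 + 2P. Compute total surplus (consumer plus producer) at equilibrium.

Total surplus = 60

Equilibrium: 72 - 3P = -28 + 2P gives P* = 20, Q* = 12.
Demand choke price: P = 24; supply starts at P = 14.
CS = ½(24 − 20)(12) = 24; PS = ½(20 − 14)(12) = 36.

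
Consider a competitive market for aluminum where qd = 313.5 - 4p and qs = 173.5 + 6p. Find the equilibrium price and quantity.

p* = 14, q* = 257.5

Set qd = qs: 313.5 - 4p = 173.5 + 6p.
140 = 10p, so p* = 14.
q* = 313.5 − 4(14) = 257.5.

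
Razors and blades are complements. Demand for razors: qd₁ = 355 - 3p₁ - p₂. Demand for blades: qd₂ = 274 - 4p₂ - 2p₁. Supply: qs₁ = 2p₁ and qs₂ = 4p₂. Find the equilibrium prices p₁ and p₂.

p₁ = 1283/19, p₂ = 330/19

Market 1: 355 - 3p₁ - p₂ = 2p₁ → 5p₁ + p₂ = 355.
Market 2: 8p₂ + 2p₁ = 274.
Eliminating p₂: 8×(1) − 1×(2) gives 38p₁ = 2566, so p₁ = 1283/19.
Back-substitute into (2): p₂ = (274 − 2×1283/19) / 8 = 330/19.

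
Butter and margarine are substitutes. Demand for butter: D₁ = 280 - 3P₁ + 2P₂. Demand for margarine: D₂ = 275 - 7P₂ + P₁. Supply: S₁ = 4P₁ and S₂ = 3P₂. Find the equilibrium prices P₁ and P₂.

Market 1: 280 - 3P₁ + 2P₂ = 4P₁ → 7P₁ - 2P₂ = 280.
Market 2: 10P₂ - P₁ = 275.
Eliminating P₂: 10×(1) + 2×(2) gives 68P₁ = 3350, so P₁ = 1675/34.
Back-substitute into (2): P₂ = (275 + 1×1675/34) / 10 = 2205/68.

P₁ = 1675/34, P₂ = 2205/68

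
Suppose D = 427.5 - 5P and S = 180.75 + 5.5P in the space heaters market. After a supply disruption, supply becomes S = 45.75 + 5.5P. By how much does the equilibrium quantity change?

ΔQ = -450/7

Original equilibrium: P* = 23.5, Q* = 310.
New equilibrium: 427.5 - 5P = 45.75 + 5.5P, so 381.75 = 10.5P and P' = 509/14; Q' = 427.5 − 5(509/14) = 1720/7.
Change in quantity: 1720/7 − 310 = -450/7.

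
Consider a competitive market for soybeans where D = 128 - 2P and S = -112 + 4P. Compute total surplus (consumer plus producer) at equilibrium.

Equilibrium: 128 - 2P = -112 + 4P gives P* = 40, Q* = 48.
Demand choke price: P = 64; supply starts at P = 28.
CS = ½(64 − 40)(48) = 576; PS = ½(40 − 28)(48) = 288.

Total surplus = 864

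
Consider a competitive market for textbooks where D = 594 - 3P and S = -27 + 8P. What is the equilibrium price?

P* = 621/11

Set D = S: 594 - 3P = -27 + 8P.
621 = 11P, so P* = 621/11.
Q* = 594 − 3(621/11) = 4671/11.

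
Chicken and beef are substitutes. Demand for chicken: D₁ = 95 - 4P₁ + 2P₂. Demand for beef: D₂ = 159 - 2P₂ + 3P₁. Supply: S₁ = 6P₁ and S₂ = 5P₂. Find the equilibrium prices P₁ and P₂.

P₁ = 15.359375, P₂ = 29.296875

Market 1: 95 - 4P₁ + 2P₂ = 6P₁ → 10P₁ - 2P₂ = 95.
Market 2: 7P₂ - 3P₁ = 159.
Eliminating P₂: 7×(1) + 2×(2) gives 64P₁ = 983, so P₁ = 15.359375.
Back-substitute into (2): P₂ = (159 + 3×15.359375) / 7 = 29.296875.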